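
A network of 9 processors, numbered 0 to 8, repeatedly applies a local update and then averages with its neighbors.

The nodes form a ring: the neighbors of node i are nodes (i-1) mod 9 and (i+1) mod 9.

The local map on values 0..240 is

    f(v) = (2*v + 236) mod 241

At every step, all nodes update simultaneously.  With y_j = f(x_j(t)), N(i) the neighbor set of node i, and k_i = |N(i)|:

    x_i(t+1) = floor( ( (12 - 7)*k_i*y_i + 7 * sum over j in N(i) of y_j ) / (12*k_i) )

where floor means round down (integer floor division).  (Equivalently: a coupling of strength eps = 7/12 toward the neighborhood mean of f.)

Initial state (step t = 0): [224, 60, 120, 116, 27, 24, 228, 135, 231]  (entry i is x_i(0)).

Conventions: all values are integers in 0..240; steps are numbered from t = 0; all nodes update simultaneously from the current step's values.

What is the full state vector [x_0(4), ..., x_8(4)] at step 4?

Answer: [85, 102, 103, 126, 145, 187, 211, 180, 131]

Derivation:
t=0: [224, 60, 120, 116, 27, 24, 228, 135, 231]
t=1: [180, 175, 197, 177, 99, 93, 107, 134, 155]
t=2: [96, 119, 123, 144, 164, 192, 146, 88, 66]
t=3: [182, 151, 80, 41, 86, 94, 109, 121, 157]
t=4: [85, 102, 103, 126, 145, 187, 211, 180, 131]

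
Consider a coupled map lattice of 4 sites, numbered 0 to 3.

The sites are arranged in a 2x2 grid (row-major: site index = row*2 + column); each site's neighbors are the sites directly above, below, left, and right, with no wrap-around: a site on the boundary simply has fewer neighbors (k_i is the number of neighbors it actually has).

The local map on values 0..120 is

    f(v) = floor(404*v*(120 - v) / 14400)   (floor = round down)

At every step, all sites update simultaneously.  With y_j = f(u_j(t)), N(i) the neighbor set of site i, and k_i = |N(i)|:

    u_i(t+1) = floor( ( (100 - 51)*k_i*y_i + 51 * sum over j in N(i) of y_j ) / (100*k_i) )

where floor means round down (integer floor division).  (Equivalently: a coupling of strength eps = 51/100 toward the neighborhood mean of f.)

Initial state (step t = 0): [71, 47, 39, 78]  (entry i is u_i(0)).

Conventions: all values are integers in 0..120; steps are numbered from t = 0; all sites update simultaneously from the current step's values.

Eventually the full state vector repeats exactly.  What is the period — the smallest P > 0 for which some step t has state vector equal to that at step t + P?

Simulating step by step:
t=0: [71, 47, 39, 78]
t=1: [94, 94, 91, 91]
t=2: [69, 69, 72, 72]
t=3: [97, 97, 96, 96]
t=4: [62, 62, 63, 63]
t=5: [100, 100, 100, 100]
t=6: [56, 56, 56, 56]
t=7: [100, 100, 100, 100]

Answer: 2
Key observation: The state at step 5, [100, 100, 100, 100], reappears at step 7 — and no state repeats earlier — so the cycle the system enters has period 2.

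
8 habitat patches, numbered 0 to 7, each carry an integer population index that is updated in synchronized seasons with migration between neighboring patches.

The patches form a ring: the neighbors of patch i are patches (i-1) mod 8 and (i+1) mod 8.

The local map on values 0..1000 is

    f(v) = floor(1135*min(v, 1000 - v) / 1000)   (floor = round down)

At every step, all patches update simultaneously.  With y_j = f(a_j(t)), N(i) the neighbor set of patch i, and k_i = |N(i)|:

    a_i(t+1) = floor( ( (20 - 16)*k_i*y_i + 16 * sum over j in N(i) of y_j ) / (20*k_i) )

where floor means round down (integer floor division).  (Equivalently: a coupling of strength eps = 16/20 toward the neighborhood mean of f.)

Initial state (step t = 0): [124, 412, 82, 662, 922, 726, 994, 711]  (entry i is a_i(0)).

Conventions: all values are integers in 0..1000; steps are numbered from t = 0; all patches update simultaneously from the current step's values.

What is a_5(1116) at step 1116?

Simulating step by step:
t=0: [124, 412, 82, 662, 922, 726, 994, 711]
t=1: [346, 186, 358, 149, 294, 99, 256, 124]
t=2: [218, 361, 233, 329, 179, 271, 158, 300]
t=3: [349, 286, 365, 261, 312, 214, 294, 238]
t=4: [316, 388, 330, 366, 286, 323, 271, 345]
t=5: [404, 380, 416, 362, 377, 325, 364, 344]
t=6: [420, 458, 430, 441, 396, 409, 385, 426]
t=7: [496, 489, 505, 474, 475, 446, 466, 461]
t=8: [543, 560, 549, 547, 525, 528, 517, 540]
t=9: [512, 511, 507, 522, 527, 541, 532, 530]
t=10: [545, 555, 550, 546, 532, 530, 527, 540]
t=11: [514, 511, 510, 519, 525, 533, 529, 525]
t=12: [547, 553, 551, 547, 537, 535, 534, 541]
t=13: [513, 510, 510, 516, 521, 526, 524, 520]
t=14: [550, 554, 553, 549, 543, 540, 540, 545]
t=15: [510, 508, 508, 512, 516, 520, 519, 516]
t=16: [554, 557, 556, 553, 548, 546, 546, 550]
t=17: [506, 504, 504, 507, 511, 514, 513, 510]
t=18: [559, 561, 560, 558, 555, 553, 553, 556]
t=19: [500, 499, 499, 501, 504, 506, 505, 503]
t=20: [565, 566, 566, 564, 562, 561, 561, 564]
t=21: [493, 492, 492, 494, 496, 497, 496, 495]
t=22: [559, 558, 558, 560, 562, 562, 562, 560]
t=23: [500, 500, 500, 499, 497, 497, 497, 498]
t=24: [566, 567, 566, 565, 564, 564, 564, 565]
t=25: [492, 491, 492, 493, 493, 494, 493, 493]
t=26: [558, 557, 558, 558, 559, 559, 559, 558]
t=27: [501, 501, 501, 500, 500, 500, 500, 500]
t=28: [566, 566, 566, 566, 567, 567, 567, 566]
t=29: [492, 492, 492, 491, 491, 491, 491, 491]
t=30: [557, 558, 557, 557, 557, 557, 557, 557]
t=31: [501, 501, 501, 502, 502, 502, 502, 502]
t=32: [565, 566, 565, 565, 565, 565, 565, 565]
t=33: [492, 492, 492, 493, 493, 493, 493, 493]
t=34: [558, 558, 558, 558, 559, 559, 559, 558]
t=35: [501, 501, 501, 500, 500, 500, 500, 500]

Answer: a_5(1116) = 567
Key observation: The state at step 27, [501, 501, 501, 500, 500, 500, 500, 500], reappears at step 35: the system is in a cycle of period 8 from step 27 on.  Therefore the state at step 1116 equals the state at step 27 + ((1116 - 27) mod 8) = 28, which is [566, 566, 566, 566, 567, 567, 567, 566].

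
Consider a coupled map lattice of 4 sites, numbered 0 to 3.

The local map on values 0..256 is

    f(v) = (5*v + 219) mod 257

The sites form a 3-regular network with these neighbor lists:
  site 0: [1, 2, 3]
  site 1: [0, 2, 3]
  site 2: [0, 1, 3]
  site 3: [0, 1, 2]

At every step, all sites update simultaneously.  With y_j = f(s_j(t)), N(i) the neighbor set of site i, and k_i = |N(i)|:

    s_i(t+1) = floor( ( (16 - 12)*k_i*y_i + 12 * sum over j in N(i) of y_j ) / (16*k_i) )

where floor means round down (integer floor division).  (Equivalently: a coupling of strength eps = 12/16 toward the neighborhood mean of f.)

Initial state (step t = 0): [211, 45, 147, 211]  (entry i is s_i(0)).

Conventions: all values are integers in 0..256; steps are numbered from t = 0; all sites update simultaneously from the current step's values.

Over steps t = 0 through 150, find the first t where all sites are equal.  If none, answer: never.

Answer: 1
Key observation: Synchronization is absorbing here: once all sites are equal they stay equal, and step 1 is the first all-equal step.

Derivation:
t=0: [211, 45, 147, 211]  (not all equal)
t=1: [215, 215, 215, 215]  (all equal)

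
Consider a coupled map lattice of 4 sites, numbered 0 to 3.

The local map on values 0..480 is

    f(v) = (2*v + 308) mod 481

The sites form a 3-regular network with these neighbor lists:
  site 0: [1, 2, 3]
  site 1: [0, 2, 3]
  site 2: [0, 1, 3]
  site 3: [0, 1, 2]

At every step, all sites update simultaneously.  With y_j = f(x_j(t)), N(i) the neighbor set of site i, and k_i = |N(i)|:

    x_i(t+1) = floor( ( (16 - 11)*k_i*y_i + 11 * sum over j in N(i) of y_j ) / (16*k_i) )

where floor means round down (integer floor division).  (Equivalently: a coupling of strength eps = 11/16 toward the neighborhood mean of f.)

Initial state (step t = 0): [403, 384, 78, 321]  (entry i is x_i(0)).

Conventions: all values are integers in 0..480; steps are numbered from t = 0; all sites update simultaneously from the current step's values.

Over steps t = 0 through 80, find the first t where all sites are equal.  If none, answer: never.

Answer: 3
Key observation: Synchronization is absorbing here: once all sites are equal they stay equal, and step 3 is the first all-equal step.

Derivation:
t=0: [403, 384, 78, 321]  (not all equal)
t=1: [287, 284, 313, 313]  (not all equal)
t=2: [423, 422, 427, 427]  (not all equal)
t=3: [195, 195, 195, 195]  (all equal)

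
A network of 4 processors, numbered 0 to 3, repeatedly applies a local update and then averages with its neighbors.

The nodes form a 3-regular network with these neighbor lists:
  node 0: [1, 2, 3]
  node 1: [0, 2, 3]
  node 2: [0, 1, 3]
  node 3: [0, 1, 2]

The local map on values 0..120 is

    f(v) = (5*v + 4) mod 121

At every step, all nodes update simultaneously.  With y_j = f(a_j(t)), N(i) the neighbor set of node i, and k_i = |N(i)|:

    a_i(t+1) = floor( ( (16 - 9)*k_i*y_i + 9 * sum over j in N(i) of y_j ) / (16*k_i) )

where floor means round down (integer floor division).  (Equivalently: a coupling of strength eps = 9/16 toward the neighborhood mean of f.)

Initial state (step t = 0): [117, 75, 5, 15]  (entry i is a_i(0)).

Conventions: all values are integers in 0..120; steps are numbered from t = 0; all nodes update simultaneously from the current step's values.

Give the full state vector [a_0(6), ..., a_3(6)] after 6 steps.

Answer: [57, 62, 61, 76]

Derivation:
t=0: [117, 75, 5, 15]
t=1: [69, 46, 50, 62]
t=2: [83, 85, 60, 75]
t=3: [51, 54, 53, 41]
t=4: [35, 38, 37, 52]
t=5: [55, 59, 58, 46]
t=6: [57, 62, 61, 76]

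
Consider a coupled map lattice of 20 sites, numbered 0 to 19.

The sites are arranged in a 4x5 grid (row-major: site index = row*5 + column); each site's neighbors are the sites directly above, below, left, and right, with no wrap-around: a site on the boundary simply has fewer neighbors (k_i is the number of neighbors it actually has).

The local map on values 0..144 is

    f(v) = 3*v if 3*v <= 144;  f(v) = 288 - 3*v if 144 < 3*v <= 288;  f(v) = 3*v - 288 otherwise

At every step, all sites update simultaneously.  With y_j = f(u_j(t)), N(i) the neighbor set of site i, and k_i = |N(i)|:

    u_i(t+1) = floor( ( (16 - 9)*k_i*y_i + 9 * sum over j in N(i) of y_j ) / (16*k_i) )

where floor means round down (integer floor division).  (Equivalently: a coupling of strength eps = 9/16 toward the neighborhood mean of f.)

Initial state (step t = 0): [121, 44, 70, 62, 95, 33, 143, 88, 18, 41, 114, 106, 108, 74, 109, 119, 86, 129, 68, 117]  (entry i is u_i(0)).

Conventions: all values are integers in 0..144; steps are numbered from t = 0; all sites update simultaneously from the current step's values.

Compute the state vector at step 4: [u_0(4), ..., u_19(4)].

Simulating step by step:
t=0: [121, 44, 70, 62, 95, 33, 143, 88, 18, 41, 114, 106, 108, 74, 109, 119, 86, 129, 68, 117]
t=1: [97, 112, 82, 69, 64, 93, 101, 53, 67, 71, 60, 49, 46, 58, 64, 53, 50, 71, 79, 62]
t=2: [17, 32, 66, 77, 85, 27, 52, 96, 94, 85, 99, 117, 124, 102, 96, 125, 125, 94, 76, 85]
t=3: [72, 93, 68, 49, 39, 71, 91, 43, 17, 21, 47, 71, 48, 28, 15, 65, 67, 45, 36, 31]
t=4: [55, 36, 89, 108, 108, 75, 47, 97, 80, 67, 107, 87, 122, 85, 64, 104, 94, 122, 105, 83]

Answer: [55, 36, 89, 108, 108, 75, 47, 97, 80, 67, 107, 87, 122, 85, 64, 104, 94, 122, 105, 83]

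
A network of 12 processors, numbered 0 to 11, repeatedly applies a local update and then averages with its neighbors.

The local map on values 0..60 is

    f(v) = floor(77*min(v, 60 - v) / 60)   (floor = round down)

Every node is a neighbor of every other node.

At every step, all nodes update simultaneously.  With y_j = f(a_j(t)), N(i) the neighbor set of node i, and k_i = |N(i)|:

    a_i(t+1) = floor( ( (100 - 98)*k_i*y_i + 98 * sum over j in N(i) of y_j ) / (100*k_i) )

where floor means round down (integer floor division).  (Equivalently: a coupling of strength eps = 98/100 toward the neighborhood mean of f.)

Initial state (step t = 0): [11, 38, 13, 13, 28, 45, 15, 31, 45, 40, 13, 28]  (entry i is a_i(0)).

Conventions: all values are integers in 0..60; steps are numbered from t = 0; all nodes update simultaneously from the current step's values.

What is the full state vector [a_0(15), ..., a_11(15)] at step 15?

Simulating step by step:
t=0: [11, 38, 13, 13, 28, 45, 15, 31, 45, 40, 13, 28]
t=1: [23, 22, 23, 23, 22, 23, 23, 22, 23, 23, 23, 22]
t=2: [28, 28, 28, 28, 28, 28, 28, 28, 28, 28, 28, 28]
t=3: [35, 35, 35, 35, 35, 35, 35, 35, 35, 35, 35, 35]
t=4: [32, 32, 32, 32, 32, 32, 32, 32, 32, 32, 32, 32]
t=5: [35, 35, 35, 35, 35, 35, 35, 35, 35, 35, 35, 35]
t=6: [32, 32, 32, 32, 32, 32, 32, 32, 32, 32, 32, 32]
t=7: [35, 35, 35, 35, 35, 35, 35, 35, 35, 35, 35, 35]
t=8: [32, 32, 32, 32, 32, 32, 32, 32, 32, 32, 32, 32]
t=9: [35, 35, 35, 35, 35, 35, 35, 35, 35, 35, 35, 35]
t=10: [32, 32, 32, 32, 32, 32, 32, 32, 32, 32, 32, 32]
t=11: [35, 35, 35, 35, 35, 35, 35, 35, 35, 35, 35, 35]
t=12: [32, 32, 32, 32, 32, 32, 32, 32, 32, 32, 32, 32]
t=13: [35, 35, 35, 35, 35, 35, 35, 35, 35, 35, 35, 35]
t=14: [32, 32, 32, 32, 32, 32, 32, 32, 32, 32, 32, 32]
t=15: [35, 35, 35, 35, 35, 35, 35, 35, 35, 35, 35, 35]

Answer: [35, 35, 35, 35, 35, 35, 35, 35, 35, 35, 35, 35]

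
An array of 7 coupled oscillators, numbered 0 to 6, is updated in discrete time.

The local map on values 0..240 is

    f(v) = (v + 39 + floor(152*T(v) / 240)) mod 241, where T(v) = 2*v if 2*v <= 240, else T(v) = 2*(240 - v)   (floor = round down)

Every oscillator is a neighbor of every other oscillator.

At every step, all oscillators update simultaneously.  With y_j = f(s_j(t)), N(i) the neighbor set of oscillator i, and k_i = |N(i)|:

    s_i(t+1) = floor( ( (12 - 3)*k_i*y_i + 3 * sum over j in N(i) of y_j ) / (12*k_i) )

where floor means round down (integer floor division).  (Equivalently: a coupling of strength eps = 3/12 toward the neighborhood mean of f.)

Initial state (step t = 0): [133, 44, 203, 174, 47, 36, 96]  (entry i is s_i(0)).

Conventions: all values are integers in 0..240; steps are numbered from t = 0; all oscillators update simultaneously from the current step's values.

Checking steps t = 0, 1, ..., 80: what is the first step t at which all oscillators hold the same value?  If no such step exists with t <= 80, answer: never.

Simulating step by step:
t=0: [133, 44, 203, 174, 47, 36, 96]  (not all equal)
t=1: [71, 122, 57, 63, 127, 109, 35]  (not all equal)
t=2: [176, 84, 154, 163, 83, 67, 118]  (not all equal)
t=3: [75, 199, 79, 77, 197, 171, 82]  (not all equal)
t=4: [190, 76, 196, 193, 77, 82, 201]  (not all equal)
t=5: [71, 184, 69, 70, 186, 193, 69]  (not all equal)
t=6: [180, 76, 177, 178, 76, 74, 177]  (not all equal)
t=7: [73, 184, 73, 73, 184, 181, 73]  (not all equal)
t=8: [185, 77, 185, 185, 77, 78, 185]  (not all equal)
t=9: [72, 186, 72, 72, 186, 187, 72]  (not all equal)
t=10: [183, 77, 183, 183, 77, 77, 183]  (not all equal)
t=11: [73, 186, 73, 73, 186, 186, 73]  (not all equal)
t=12: [185, 77, 185, 185, 77, 77, 185]  (not all equal)
t=13: [72, 186, 72, 72, 186, 186, 72]  (not all equal)
t=14: [183, 77, 183, 183, 77, 77, 183]  (not all equal)

Answer: never
Key observation: The state at step 10 reappears at step 14 — the system is in a cycle of period 4 from step 10 on.  No step 0..14 is synchronized, and the cycle repeats forever, so no step up to 80 (or ever) has all oscillators equal.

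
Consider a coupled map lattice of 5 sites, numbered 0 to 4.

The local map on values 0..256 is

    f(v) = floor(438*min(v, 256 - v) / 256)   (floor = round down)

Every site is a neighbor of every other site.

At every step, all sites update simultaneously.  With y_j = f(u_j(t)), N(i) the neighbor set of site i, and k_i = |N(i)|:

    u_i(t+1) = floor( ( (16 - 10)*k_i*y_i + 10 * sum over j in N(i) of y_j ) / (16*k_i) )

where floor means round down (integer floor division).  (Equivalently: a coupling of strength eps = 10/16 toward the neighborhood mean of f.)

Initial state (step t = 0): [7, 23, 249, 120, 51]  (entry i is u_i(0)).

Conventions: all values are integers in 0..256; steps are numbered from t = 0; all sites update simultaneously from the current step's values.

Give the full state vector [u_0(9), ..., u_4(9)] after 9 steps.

Answer: [114, 114, 114, 114, 114]

Derivation:
t=0: [7, 23, 249, 120, 51]
t=1: [57, 63, 57, 100, 74]
t=2: [114, 116, 114, 130, 121]
t=3: [200, 201, 200, 204, 203]
t=4: [92, 92, 92, 91, 91]
t=5: [156, 156, 156, 155, 155]
t=6: [171, 171, 171, 171, 171]
t=7: [145, 145, 145, 145, 145]
t=8: [189, 189, 189, 189, 189]
t=9: [114, 114, 114, 114, 114]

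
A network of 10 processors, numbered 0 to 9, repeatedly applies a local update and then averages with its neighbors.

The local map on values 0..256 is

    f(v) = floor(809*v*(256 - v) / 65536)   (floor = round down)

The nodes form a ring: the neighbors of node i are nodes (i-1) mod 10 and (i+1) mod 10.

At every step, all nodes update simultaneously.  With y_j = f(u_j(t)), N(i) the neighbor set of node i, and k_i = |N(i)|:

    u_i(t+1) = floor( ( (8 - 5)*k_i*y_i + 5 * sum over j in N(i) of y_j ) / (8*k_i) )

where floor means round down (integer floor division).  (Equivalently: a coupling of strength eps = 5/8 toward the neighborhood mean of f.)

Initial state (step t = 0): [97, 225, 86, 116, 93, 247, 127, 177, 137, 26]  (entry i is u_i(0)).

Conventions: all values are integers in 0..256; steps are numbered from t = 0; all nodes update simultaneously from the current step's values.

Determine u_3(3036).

Simulating step by step:
t=0: [97, 225, 86, 116, 93, 247, 127, 177, 137, 26]
t=1: [120, 147, 156, 189, 141, 131, 137, 190, 151, 149]
t=2: [198, 196, 182, 181, 186, 201, 186, 181, 182, 197]
t=3: [142, 150, 159, 164, 154, 151, 154, 164, 159, 149]
t=4: [197, 195, 190, 189, 191, 193, 191, 189, 190, 195]
t=5: [144, 147, 152, 154, 153, 151, 153, 154, 152, 147]
t=6: [197, 197, 195, 193, 194, 194, 194, 193, 195, 197]
t=7: [143, 143, 146, 148, 148, 148, 148, 148, 146, 143]
t=8: [199, 198, 198, 197, 197, 197, 197, 197, 198, 198]
t=9: [140, 140, 141, 142, 143, 143, 143, 142, 141, 140]
t=10: [200, 200, 199, 199, 199, 199, 199, 199, 199, 200]
t=11: [138, 138, 139, 140, 140, 140, 140, 140, 139, 138]
t=12: [201, 200, 200, 200, 200, 200, 200, 200, 200, 200]
t=13: [137, 137, 138, 138, 138, 138, 138, 138, 138, 137]
t=14: [201, 201, 201, 201, 201, 201, 201, 201, 201, 201]
t=15: [136, 136, 136, 136, 136, 136, 136, 136, 136, 136]
t=16: [201, 201, 201, 201, 201, 201, 201, 201, 201, 201]

Answer: u_3(3036) = 201
Key observation: The state at step 14, [201, 201, 201, 201, 201, 201, 201, 201, 201, 201], reappears at step 16: the system is in a cycle of period 2 from step 14 on.  Therefore the state at step 3036 equals the state at step 14 + ((3036 - 14) mod 2) = 14, which is [201, 201, 201, 201, 201, 201, 201, 201, 201, 201].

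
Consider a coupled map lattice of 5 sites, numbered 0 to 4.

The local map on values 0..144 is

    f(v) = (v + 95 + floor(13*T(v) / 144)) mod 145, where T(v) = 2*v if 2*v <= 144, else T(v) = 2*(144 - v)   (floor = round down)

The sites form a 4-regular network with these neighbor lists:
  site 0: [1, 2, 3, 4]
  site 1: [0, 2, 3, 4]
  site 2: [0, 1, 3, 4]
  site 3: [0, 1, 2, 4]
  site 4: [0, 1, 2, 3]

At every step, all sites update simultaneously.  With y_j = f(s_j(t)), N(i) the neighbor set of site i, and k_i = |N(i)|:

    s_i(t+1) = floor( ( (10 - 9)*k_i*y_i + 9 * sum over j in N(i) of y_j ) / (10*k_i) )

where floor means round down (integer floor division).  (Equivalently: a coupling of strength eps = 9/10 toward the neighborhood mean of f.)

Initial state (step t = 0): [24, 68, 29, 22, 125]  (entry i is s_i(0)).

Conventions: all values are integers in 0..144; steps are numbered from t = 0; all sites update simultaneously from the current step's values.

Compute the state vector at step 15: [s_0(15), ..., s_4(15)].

Answer: [62, 62, 62, 62, 62]

Derivation:
t=0: [24, 68, 29, 22, 125]
t=1: [92, 104, 91, 93, 98]
t=2: [54, 53, 54, 54, 53]
t=3: [12, 12, 12, 12, 12]
t=4: [109, 109, 109, 109, 109]
t=5: [65, 65, 65, 65, 65]
t=6: [26, 26, 26, 26, 26]
t=7: [125, 125, 125, 125, 125]
t=8: [78, 78, 78, 78, 78]
t=9: [39, 39, 39, 39, 39]
t=10: [141, 141, 141, 141, 141]
t=11: [91, 91, 91, 91, 91]
t=12: [50, 50, 50, 50, 50]
t=13: [9, 9, 9, 9, 9]
t=14: [105, 105, 105, 105, 105]
t=15: [62, 62, 62, 62, 62]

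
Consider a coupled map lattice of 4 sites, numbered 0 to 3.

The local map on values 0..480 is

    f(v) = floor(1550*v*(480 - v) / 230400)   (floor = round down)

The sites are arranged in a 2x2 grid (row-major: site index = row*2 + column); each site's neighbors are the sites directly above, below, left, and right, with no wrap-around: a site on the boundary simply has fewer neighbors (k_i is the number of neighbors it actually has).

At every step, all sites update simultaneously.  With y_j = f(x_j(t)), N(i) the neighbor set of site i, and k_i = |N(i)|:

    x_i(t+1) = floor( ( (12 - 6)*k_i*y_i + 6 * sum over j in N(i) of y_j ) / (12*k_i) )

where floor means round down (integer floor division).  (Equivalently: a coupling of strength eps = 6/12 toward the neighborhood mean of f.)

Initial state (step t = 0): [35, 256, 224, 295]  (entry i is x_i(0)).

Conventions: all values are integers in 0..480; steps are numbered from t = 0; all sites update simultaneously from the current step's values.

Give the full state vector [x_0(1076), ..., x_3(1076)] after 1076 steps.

Simulating step by step:
t=0: [35, 256, 224, 295]
t=1: [244, 310, 310, 376]
t=2: [370, 339, 339, 308]
t=3: [297, 317, 317, 338]
t=4: [356, 345, 345, 334]
t=5: [304, 312, 312, 320]
t=6: [355, 351, 351, 348]
t=7: [301, 303, 303, 306]
t=8: [361, 360, 360, 359]
t=9: [289, 290, 290, 291]
t=10: [370, 370, 370, 370]
t=11: [273, 273, 273, 273]
t=12: [380, 380, 380, 380]
t=13: [255, 255, 255, 255]
t=14: [385, 385, 385, 385]
t=15: [246, 246, 246, 246]
t=16: [387, 387, 387, 387]
t=17: [242, 242, 242, 242]
t=18: [387, 387, 387, 387]

Answer: [387, 387, 387, 387]
Key observation: The state at step 16, [387, 387, 387, 387], reappears at step 18: the system is in a cycle of period 2 from step 16 on.  Therefore the state at step 1076 equals the state at step 16 + ((1076 - 16) mod 2) = 16, which is [387, 387, 387, 387].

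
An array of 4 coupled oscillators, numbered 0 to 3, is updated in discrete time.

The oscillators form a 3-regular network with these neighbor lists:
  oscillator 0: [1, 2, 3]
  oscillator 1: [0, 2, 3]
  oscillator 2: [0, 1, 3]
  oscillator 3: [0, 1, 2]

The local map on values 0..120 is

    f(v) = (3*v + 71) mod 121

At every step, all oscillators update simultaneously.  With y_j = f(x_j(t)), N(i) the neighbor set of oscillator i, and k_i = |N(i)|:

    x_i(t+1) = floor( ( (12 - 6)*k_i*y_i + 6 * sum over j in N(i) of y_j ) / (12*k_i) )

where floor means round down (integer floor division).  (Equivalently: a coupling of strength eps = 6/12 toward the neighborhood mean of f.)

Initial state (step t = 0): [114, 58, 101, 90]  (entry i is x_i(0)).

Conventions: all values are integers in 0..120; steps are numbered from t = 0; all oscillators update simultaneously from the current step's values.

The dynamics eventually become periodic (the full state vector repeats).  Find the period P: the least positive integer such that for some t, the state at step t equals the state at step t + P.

Simulating step by step:
t=0: [114, 58, 101, 90]
t=1: [43, 28, 30, 60]
t=2: [53, 38, 40, 30]
t=3: [83, 68, 70, 60]
t=4: [52, 37, 39, 29]
t=5: [80, 65, 67, 57]
t=6: [43, 28, 30, 20]
t=7: [53, 38, 40, 30]

Answer: 5
Key observation: The state at step 2, [53, 38, 40, 30], reappears at step 7 — and no state repeats earlier — so the cycle the system enters has period 5.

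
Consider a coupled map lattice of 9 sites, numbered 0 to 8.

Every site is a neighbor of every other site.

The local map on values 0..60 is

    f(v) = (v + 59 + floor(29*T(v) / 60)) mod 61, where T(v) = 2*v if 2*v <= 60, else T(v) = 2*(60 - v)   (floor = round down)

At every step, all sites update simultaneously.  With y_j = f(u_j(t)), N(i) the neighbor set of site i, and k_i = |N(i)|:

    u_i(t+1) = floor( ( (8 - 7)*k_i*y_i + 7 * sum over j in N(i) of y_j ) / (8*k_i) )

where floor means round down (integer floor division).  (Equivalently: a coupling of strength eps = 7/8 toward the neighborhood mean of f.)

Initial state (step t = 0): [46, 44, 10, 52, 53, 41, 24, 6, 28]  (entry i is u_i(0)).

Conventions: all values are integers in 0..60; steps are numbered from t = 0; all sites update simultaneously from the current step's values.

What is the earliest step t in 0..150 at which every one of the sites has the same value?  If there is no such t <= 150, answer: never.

Answer: 2
Key observation: Synchronization is absorbing here: once all sites are equal they stay equal, and step 2 is the first all-equal step.

Derivation:
t=0: [46, 44, 10, 52, 53, 41, 24, 6, 28]  (not all equal)
t=1: [45, 45, 45, 45, 45, 45, 45, 44, 45]  (not all equal)
t=2: [57, 57, 57, 57, 57, 57, 57, 57, 57]  (all equal)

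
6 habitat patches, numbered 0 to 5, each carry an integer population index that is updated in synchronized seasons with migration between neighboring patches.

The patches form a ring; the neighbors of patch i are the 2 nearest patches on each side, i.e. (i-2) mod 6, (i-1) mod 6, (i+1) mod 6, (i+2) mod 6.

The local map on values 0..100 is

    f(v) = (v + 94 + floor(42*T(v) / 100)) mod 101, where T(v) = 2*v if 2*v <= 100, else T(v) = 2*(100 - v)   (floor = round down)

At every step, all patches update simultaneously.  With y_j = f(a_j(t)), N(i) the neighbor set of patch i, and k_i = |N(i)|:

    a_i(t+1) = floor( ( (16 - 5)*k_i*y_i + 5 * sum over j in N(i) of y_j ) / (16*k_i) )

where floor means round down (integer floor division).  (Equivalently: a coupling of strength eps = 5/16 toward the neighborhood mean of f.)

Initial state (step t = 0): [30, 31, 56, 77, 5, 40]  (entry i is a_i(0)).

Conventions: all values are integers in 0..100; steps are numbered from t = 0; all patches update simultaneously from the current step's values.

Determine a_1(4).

Answer: a_1(4) = 91

Derivation:
t=0: [30, 31, 56, 77, 5, 40]
t=1: [48, 56, 73, 77, 23, 60]
t=2: [78, 85, 83, 84, 50, 81]
t=3: [88, 89, 89, 89, 86, 88]
t=4: [90, 91, 90, 90, 90, 90]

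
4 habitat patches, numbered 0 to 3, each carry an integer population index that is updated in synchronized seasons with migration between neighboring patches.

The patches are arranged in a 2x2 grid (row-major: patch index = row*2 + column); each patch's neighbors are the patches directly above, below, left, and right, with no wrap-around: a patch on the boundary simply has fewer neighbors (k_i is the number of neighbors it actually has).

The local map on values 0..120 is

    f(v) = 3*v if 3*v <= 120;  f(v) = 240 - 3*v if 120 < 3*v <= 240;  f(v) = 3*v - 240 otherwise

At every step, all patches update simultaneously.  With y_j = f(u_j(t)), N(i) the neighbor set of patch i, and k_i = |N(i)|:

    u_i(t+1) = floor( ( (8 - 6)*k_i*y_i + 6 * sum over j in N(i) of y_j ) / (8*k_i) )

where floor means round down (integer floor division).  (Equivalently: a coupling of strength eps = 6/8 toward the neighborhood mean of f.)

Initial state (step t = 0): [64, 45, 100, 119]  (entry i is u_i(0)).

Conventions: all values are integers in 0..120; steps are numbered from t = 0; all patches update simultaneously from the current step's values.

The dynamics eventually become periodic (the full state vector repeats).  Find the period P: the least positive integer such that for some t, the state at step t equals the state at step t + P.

Simulating step by step:
t=0: [64, 45, 100, 119]
t=1: [73, 88, 76, 91]
t=2: [18, 26, 23, 21]
t=3: [68, 63, 61, 70]
t=4: [49, 37, 39, 48]
t=5: [108, 98, 100, 109]
t=6: [63, 77, 79, 64]
t=7: [17, 39, 37, 16]
t=8: [98, 66, 64, 97]
t=9: [47, 49, 51, 46]
t=10: [92, 98, 97, 93]
t=11: [48, 41, 40, 49]
t=12: [112, 100, 100, 112]
t=13: [69, 87, 87, 69]
t=14: [24, 30, 30, 24]
t=15: [85, 76, 76, 85]
t=16: [12, 14, 14, 12]
t=17: [40, 37, 37, 40]
t=18: [113, 117, 117, 113]
t=19: [108, 102, 102, 108]
t=20: [70, 79, 79, 70]
t=21: [9, 23, 23, 9]
t=22: [58, 37, 37, 58]
t=23: [99, 77, 77, 99]
t=24: [21, 45, 45, 21]
t=25: [94, 73, 73, 94]
t=26: [26, 36, 36, 26]
t=27: [100, 85, 85, 100]
t=28: [26, 48, 48, 26]
t=29: [91, 82, 82, 91]
t=30: [12, 26, 26, 12]
t=31: [67, 46, 46, 67]
t=32: [86, 54, 54, 86]
t=33: [63, 33, 33, 63]
t=34: [87, 63, 63, 87]
t=35: [43, 28, 28, 43]
t=36: [90, 104, 104, 90]
t=37: [61, 40, 40, 61]
t=38: [104, 72, 72, 104]
t=39: [36, 60, 60, 36]
t=40: [72, 96, 96, 72]
t=41: [42, 30, 30, 42]
t=42: [96, 108, 108, 96]
t=43: [75, 57, 57, 75]
t=44: [55, 28, 28, 55]
t=45: [81, 77, 77, 81]
t=46: [7, 4, 4, 7]
t=47: [14, 18, 18, 14]
t=48: [51, 45, 45, 51]
t=49: [100, 91, 91, 100]
t=50: [39, 53, 53, 39]
t=51: [90, 108, 108, 90]
t=52: [70, 43, 43, 70]
t=53: [90, 50, 50, 90]
t=54: [75, 45, 45, 75]
t=55: [82, 37, 37, 82]
t=56: [84, 32, 32, 84]
t=57: [75, 33, 33, 75]
t=58: [78, 36, 36, 78]
t=59: [82, 31, 31, 82]
t=60: [71, 27, 27, 71]
t=61: [67, 40, 40, 67]
t=62: [99, 59, 59, 99]
t=63: [61, 58, 58, 61]
t=64: [63, 59, 59, 63]
t=65: [60, 54, 54, 60]
t=66: [73, 64, 64, 73]
t=67: [41, 27, 27, 41]
t=68: [90, 108, 108, 90]

Answer: 17
Key observation: The state at step 51, [90, 108, 108, 90], reappears at step 68 — and no state repeats earlier — so the cycle the system enters has period 17.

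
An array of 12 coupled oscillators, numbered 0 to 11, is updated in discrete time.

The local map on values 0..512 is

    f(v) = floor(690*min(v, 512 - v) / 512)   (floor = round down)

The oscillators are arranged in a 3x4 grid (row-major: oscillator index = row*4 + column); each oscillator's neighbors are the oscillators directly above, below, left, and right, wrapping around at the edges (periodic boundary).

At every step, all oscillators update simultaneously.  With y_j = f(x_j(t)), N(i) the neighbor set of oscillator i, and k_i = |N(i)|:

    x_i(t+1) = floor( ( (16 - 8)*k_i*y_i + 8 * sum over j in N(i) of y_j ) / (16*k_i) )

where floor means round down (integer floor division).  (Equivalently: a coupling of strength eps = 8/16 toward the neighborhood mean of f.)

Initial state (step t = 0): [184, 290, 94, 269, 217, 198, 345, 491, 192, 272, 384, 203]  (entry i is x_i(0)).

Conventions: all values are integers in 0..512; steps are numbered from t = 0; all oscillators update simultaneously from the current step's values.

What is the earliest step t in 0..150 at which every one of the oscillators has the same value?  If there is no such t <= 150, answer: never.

Answer: 30
Key observation: Synchronization is absorbing here: once all oscillators are equal they stay equal, and step 30 is the first all-equal step.

Derivation:
t=0: [184, 290, 94, 269, 217, 198, 345, 491, 192, 272, 384, 203]  (not all equal)
t=1: [270, 269, 190, 247, 245, 275, 186, 153, 270, 285, 204, 234]  (not all equal)
t=2: [327, 314, 275, 303, 312, 311, 256, 256, 322, 308, 277, 299]  (not all equal)
t=3: [258, 272, 310, 290, 274, 279, 328, 320, 262, 275, 311, 293]  (not all equal)
t=4: [330, 317, 278, 295, 316, 308, 262, 274, 327, 314, 276, 292]  (not all equal)
t=5: [255, 268, 308, 293, 268, 278, 321, 308, 258, 270, 310, 295]  (not all equal)
t=6: [333, 321, 281, 295, 323, 312, 270, 283, 332, 320, 279, 293]  (not all equal)
t=7: [251, 263, 304, 290, 259, 271, 313, 299, 252, 264, 305, 292]  (not all equal)
t=8: [333, 327, 287, 299, 331, 321, 280, 293, 333, 326, 286, 298]  (not all equal)
t=9: [248, 255, 295, 284, 250, 260, 300, 288, 248, 256, 296, 284]  (not all equal)
t=10: [332, 335, 299, 307, 331, 333, 295, 304, 332, 335, 299, 307]  (not all equal)
t=11: [245, 245, 280, 273, 247, 246, 282, 275, 245, 245, 280, 273]  (not all equal)
t=12: [329, 327, 315, 321, 329, 328, 313, 320, 329, 327, 315, 321]  (not all equal)
t=13: [247, 250, 262, 256, 247, 250, 263, 257, 247, 250, 262, 256]  (not all equal)
t=14: [334, 335, 337, 342, 333, 335, 336, 341, 334, 335, 337, 342]  (not all equal)
t=15: [237, 237, 234, 231, 238, 238, 235, 232, 237, 237, 234, 231]  (not all equal)
t=16: [318, 318, 315, 312, 318, 319, 315, 313, 318, 318, 315, 312]  (not all equal)
t=17: [262, 261, 265, 267, 261, 261, 264, 267, 262, 261, 265, 267]  (not all equal)
t=18: [335, 337, 332, 331, 336, 337, 333, 331, 335, 337, 332, 331]  (not all equal)
t=19: [238, 236, 241, 242, 237, 236, 240, 242, 238, 236, 241, 242]  (not all equal)
t=20: [320, 319, 323, 325, 320, 318, 323, 324, 320, 319, 323, 325]  (not all equal)
t=21: [257, 259, 254, 253, 257, 259, 254, 253, 257, 259, 254, 253]  (not all equal)
t=22: [342, 340, 341, 340, 342, 340, 341, 340, 342, 340, 341, 340]  (not all equal)
t=23: [229, 230, 230, 230, 229, 230, 230, 230, 229, 230, 230, 230]  (not all equal)
t=24: [308, 308, 309, 308, 308, 308, 309, 308, 308, 308, 309, 308]  (not all equal)
t=25: [274, 273, 273, 273, 274, 273, 273, 273, 274, 273, 273, 273]  (not all equal)
t=26: [320, 321, 322, 321, 320, 321, 322, 321, 320, 321, 322, 321]  (not all equal)
t=27: [257, 257, 256, 257, 257, 257, 256, 257, 257, 257, 256, 257]  (not all equal)
t=28: [343, 343, 344, 343, 343, 343, 344, 343, 343, 343, 344, 343]  (not all equal)
t=29: [227, 226, 226, 226, 227, 226, 226, 226, 227, 226, 226, 226]  (not all equal)
t=30: [304, 304, 304, 304, 304, 304, 304, 304, 304, 304, 304, 304]  (all equal)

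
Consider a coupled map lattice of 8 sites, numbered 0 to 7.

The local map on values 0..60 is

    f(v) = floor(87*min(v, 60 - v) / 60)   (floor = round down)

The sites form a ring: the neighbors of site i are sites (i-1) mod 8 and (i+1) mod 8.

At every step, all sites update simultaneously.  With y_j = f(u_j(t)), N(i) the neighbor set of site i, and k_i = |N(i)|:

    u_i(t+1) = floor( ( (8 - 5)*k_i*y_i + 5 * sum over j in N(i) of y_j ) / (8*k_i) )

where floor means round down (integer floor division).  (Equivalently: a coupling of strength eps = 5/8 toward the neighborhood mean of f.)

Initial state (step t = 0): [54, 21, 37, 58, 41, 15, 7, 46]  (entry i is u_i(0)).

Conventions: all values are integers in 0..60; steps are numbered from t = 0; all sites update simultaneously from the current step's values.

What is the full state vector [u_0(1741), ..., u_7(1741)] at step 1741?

Simulating step by step:
t=0: [54, 21, 37, 58, 41, 15, 7, 46]
t=1: [18, 24, 22, 19, 17, 19, 16, 13]
t=2: [26, 30, 30, 27, 25, 24, 22, 22]
t=3: [37, 41, 41, 39, 36, 33, 31, 32]
t=4: [33, 28, 27, 30, 34, 38, 40, 38]
t=5: [36, 39, 40, 39, 37, 32, 30, 32]
t=6: [34, 30, 29, 30, 34, 38, 41, 39]
t=7: [36, 40, 42, 40, 37, 31, 29, 31]
t=8: [34, 29, 27, 29, 34, 39, 42, 39]
t=9: [36, 39, 40, 39, 36, 30, 28, 30]
t=10: [35, 30, 29, 30, 35, 39, 41, 39]
t=11: [36, 40, 42, 40, 36, 30, 28, 30]
t=12: [35, 29, 27, 29, 35, 39, 41, 39]
t=13: [36, 39, 40, 39, 36, 30, 28, 30]

Answer: [36, 39, 40, 39, 36, 30, 28, 30]
Key observation: The state at step 9, [36, 39, 40, 39, 36, 30, 28, 30], reappears at step 13: the system is in a cycle of period 4 from step 9 on.  Therefore the state at step 1741 equals the state at step 9 + ((1741 - 9) mod 4) = 9, which is [36, 39, 40, 39, 36, 30, 28, 30].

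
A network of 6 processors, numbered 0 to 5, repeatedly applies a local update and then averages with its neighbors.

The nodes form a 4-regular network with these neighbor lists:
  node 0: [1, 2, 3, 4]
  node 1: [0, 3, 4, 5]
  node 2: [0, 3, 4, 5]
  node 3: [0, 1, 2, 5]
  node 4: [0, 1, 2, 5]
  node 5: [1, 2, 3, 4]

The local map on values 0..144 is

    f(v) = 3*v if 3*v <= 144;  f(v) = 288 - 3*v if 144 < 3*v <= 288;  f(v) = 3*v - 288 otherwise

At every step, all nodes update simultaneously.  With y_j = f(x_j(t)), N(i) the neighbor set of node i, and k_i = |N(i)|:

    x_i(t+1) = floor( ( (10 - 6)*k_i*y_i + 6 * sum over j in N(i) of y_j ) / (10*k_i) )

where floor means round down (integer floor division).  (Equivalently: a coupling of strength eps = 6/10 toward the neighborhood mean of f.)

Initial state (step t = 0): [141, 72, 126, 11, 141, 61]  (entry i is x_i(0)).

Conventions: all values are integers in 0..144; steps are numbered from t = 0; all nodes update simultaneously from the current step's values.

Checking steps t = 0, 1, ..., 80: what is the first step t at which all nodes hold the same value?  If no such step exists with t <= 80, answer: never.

Answer: 28
Key observation: Synchronization is absorbing here: once all nodes are equal they stay equal, and step 28 is the first all-equal step.

Derivation:
t=0: [141, 72, 126, 11, 141, 61]  (not all equal)
t=1: [103, 90, 97, 73, 114, 91]  (not all equal)
t=2: [30, 31, 25, 36, 30, 27]  (not all equal)
t=3: [90, 92, 85, 94, 86, 87]  (not all equal)
t=4: [19, 16, 25, 15, 25, 22]  (not all equal)
t=5: [59, 55, 66, 54, 66, 62]  (not all equal)
t=6: [108, 113, 100, 114, 99, 105]  (not all equal)
t=7: [33, 39, 23, 40, 22, 29]  (not all equal)
t=8: [95, 102, 83, 103, 82, 90]  (not all equal)
t=9: [19, 19, 28, 20, 28, 25]  (not all equal)
t=10: [65, 64, 75, 64, 74, 72]  (not all equal)
t=11: [85, 87, 74, 87, 75, 76]  (not all equal)
t=12: [40, 38, 53, 38, 53, 51]  (not all equal)
t=13: [120, 120, 126, 120, 126, 126]  (not all equal)
t=14: [77, 77, 84, 77, 84, 84]  (not all equal)
t=15: [50, 50, 42, 50, 42, 42]  (not all equal)
t=16: [134, 134, 129, 134, 129, 129]  (not all equal)
t=17: [109, 109, 103, 109, 103, 103]  (not all equal)
t=18: [33, 33, 26, 33, 26, 26]  (not all equal)
t=19: [92, 92, 84, 92, 84, 84]  (not all equal)
t=20: [19, 19, 28, 19, 28, 28]  (not all equal)
t=21: [65, 65, 75, 65, 75, 75]  (not all equal)
t=22: [84, 84, 72, 84, 72, 72]  (not all equal)
t=23: [46, 46, 61, 46, 61, 61]  (not all equal)
t=24: [128, 128, 114, 128, 114, 114]  (not all equal)
t=25: [83, 83, 66, 83, 66, 66]  (not all equal)
t=26: [54, 54, 74, 54, 74, 74]  (not all equal)
t=27: [108, 108, 84, 108, 84, 84]  (not all equal)
t=28: [36, 36, 36, 36, 36, 36]  (all equal)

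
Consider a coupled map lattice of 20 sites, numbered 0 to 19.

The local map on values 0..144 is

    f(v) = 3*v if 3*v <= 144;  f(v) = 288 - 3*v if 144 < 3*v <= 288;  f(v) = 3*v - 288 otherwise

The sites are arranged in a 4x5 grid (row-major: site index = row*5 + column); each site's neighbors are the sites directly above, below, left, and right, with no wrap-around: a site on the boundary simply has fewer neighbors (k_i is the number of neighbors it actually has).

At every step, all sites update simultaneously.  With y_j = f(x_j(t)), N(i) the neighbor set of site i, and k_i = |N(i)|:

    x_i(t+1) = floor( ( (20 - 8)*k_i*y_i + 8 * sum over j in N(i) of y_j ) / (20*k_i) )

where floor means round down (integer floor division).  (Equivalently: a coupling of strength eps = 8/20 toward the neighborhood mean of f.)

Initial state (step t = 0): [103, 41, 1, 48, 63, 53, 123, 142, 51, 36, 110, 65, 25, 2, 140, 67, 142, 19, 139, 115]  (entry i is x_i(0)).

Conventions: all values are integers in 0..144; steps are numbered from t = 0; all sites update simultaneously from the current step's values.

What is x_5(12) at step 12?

Simulating step by step:
t=0: [103, 41, 1, 48, 63, 53, 123, 142, 51, 36, 110, 65, 25, 2, 140, 67, 142, 19, 139, 115]
t=1: [63, 87, 55, 118, 109, 96, 96, 112, 120, 113, 66, 89, 74, 50, 102, 88, 114, 79, 93, 86]
t=2: [64, 45, 92, 70, 46, 25, 9, 54, 73, 47, 60, 33, 65, 99, 40, 43, 45, 47, 34, 23]
t=3: [99, 99, 52, 76, 126, 75, 59, 95, 76, 128, 105, 95, 93, 43, 101, 126, 130, 128, 90, 85]
t=4: [19, 39, 88, 73, 85, 57, 74, 33, 64, 79, 37, 26, 28, 87, 43, 79, 86, 74, 45, 26]
t=5: [81, 89, 52, 61, 43, 101, 80, 86, 82, 65, 99, 75, 77, 60, 98, 58, 44, 72, 103, 99]
t=6: [34, 42, 100, 103, 117, 22, 41, 45, 58, 79, 31, 62, 61, 77, 31, 96, 112, 71, 37, 10]
t=7: [99, 107, 44, 37, 52, 82, 116, 116, 94, 66, 78, 98, 99, 76, 74, 28, 52, 80, 88, 58]
t=8: [20, 46, 106, 102, 119, 41, 50, 56, 35, 81, 50, 29, 22, 46, 74, 87, 97, 50, 44, 86]
t=9: [88, 113, 54, 38, 54, 118, 129, 105, 95, 59, 114, 86, 87, 119, 68, 44, 35, 109, 120, 57]
t=10: [37, 63, 101, 102, 120, 63, 76, 41, 33, 95, 62, 46, 32, 60, 90, 111, 89, 50, 73, 101]
t=11: [106, 84, 41, 35, 47, 95, 81, 100, 84, 27, 98, 110, 108, 93, 27, 51, 55, 107, 76, 26]
t=12: [25, 48, 94, 103, 121, 12, 36, 31, 42, 83, 27, 46, 31, 26, 71, 106, 101, 49, 52, 75]

Answer: x_5(12) = 12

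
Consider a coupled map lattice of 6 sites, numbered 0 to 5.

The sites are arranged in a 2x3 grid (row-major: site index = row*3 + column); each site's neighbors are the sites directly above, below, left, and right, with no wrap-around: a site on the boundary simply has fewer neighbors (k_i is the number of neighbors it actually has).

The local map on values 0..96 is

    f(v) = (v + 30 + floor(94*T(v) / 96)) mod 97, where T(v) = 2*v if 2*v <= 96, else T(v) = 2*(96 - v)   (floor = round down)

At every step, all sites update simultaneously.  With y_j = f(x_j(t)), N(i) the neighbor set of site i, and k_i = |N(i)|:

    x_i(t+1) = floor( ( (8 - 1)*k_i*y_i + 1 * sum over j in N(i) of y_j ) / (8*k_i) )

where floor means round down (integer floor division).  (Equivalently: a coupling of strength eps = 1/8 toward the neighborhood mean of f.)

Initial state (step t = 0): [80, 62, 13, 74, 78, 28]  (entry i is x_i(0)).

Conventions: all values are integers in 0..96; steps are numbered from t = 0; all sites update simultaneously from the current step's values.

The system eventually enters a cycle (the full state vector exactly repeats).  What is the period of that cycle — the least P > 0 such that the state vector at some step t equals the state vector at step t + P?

Simulating step by step:
t=0: [80, 62, 13, 74, 78, 28]
t=1: [45, 59, 64, 49, 45, 20]
t=2: [66, 63, 61, 73, 67, 85]
t=3: [56, 59, 60, 51, 55, 41]
t=4: [67, 64, 62, 71, 67, 55]
t=5: [55, 58, 61, 52, 56, 66]
t=6: [68, 65, 61, 70, 66, 57]
t=7: [55, 58, 62, 53, 57, 65]
t=8: [67, 65, 61, 69, 65, 58]
t=9: [56, 58, 61, 54, 58, 64]
t=10: [67, 64, 62, 68, 64, 59]
t=11: [56, 58, 61, 55, 59, 63]
t=12: [66, 64, 62, 67, 64, 60]
t=13: [57, 59, 61, 56, 59, 62]
t=14: [65, 64, 62, 66, 64, 61]
t=15: [58, 59, 60, 57, 59, 61]
t=16: [65, 64, 63, 65, 64, 62]
t=17: [58, 59, 60, 58, 59, 60]
t=18: [64, 64, 63, 64, 64, 63]
t=19: [59, 59, 59, 59, 59, 59]
t=20: [64, 64, 64, 64, 64, 64]
t=21: [59, 59, 59, 59, 59, 59]

Answer: 2
Key observation: The state at step 19, [59, 59, 59, 59, 59, 59], reappears at step 21 — and no state repeats earlier — so the cycle the system enters has period 2.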